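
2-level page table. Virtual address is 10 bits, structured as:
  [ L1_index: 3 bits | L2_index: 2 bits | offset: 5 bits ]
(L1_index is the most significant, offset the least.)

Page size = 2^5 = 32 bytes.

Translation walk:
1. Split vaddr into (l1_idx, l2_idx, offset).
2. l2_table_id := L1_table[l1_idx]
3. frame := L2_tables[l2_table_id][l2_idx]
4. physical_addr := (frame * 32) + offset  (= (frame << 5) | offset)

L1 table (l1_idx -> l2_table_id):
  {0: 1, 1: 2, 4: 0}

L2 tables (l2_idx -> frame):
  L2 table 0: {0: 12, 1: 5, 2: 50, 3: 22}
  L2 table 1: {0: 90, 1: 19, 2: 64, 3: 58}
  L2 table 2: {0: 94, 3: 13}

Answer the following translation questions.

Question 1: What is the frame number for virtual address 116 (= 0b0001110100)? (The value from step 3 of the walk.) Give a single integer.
vaddr = 116: l1_idx=0, l2_idx=3
L1[0] = 1; L2[1][3] = 58

Answer: 58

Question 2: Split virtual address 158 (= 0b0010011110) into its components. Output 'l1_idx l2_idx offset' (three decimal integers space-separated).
vaddr = 158 = 0b0010011110
  top 3 bits -> l1_idx = 1
  next 2 bits -> l2_idx = 0
  bottom 5 bits -> offset = 30

Answer: 1 0 30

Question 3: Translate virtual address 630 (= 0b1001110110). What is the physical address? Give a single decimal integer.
vaddr = 630 = 0b1001110110
Split: l1_idx=4, l2_idx=3, offset=22
L1[4] = 0
L2[0][3] = 22
paddr = 22 * 32 + 22 = 726

Answer: 726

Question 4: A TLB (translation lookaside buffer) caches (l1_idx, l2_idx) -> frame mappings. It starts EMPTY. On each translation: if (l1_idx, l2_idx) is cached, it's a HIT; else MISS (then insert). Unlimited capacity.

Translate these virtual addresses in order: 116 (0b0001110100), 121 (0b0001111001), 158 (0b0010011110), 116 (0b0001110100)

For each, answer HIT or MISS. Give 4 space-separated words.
Answer: MISS HIT MISS HIT

Derivation:
vaddr=116: (0,3) not in TLB -> MISS, insert
vaddr=121: (0,3) in TLB -> HIT
vaddr=158: (1,0) not in TLB -> MISS, insert
vaddr=116: (0,3) in TLB -> HIT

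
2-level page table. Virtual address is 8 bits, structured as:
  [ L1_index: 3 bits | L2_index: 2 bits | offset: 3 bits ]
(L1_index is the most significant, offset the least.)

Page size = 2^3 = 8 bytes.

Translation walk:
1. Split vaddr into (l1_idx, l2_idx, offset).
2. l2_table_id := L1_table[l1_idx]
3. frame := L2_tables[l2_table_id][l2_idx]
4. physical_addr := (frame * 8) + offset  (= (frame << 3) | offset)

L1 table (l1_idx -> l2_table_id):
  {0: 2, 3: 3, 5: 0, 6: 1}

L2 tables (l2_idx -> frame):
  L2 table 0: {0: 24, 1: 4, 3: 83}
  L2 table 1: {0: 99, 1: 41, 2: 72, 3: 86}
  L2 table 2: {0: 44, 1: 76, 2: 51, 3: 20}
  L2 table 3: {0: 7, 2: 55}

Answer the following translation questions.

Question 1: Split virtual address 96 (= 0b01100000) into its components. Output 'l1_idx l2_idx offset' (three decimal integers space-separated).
vaddr = 96 = 0b01100000
  top 3 bits -> l1_idx = 3
  next 2 bits -> l2_idx = 0
  bottom 3 bits -> offset = 0

Answer: 3 0 0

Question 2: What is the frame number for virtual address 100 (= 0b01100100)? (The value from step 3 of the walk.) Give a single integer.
Answer: 7

Derivation:
vaddr = 100: l1_idx=3, l2_idx=0
L1[3] = 3; L2[3][0] = 7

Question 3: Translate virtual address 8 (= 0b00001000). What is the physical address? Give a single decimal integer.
Answer: 608

Derivation:
vaddr = 8 = 0b00001000
Split: l1_idx=0, l2_idx=1, offset=0
L1[0] = 2
L2[2][1] = 76
paddr = 76 * 8 + 0 = 608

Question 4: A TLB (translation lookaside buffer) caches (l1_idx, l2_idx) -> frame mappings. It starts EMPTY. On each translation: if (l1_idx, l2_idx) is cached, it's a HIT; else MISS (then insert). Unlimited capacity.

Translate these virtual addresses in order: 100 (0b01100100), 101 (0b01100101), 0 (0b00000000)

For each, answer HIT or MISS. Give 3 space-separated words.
vaddr=100: (3,0) not in TLB -> MISS, insert
vaddr=101: (3,0) in TLB -> HIT
vaddr=0: (0,0) not in TLB -> MISS, insert

Answer: MISS HIT MISS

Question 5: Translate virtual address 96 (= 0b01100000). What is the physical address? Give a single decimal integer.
vaddr = 96 = 0b01100000
Split: l1_idx=3, l2_idx=0, offset=0
L1[3] = 3
L2[3][0] = 7
paddr = 7 * 8 + 0 = 56

Answer: 56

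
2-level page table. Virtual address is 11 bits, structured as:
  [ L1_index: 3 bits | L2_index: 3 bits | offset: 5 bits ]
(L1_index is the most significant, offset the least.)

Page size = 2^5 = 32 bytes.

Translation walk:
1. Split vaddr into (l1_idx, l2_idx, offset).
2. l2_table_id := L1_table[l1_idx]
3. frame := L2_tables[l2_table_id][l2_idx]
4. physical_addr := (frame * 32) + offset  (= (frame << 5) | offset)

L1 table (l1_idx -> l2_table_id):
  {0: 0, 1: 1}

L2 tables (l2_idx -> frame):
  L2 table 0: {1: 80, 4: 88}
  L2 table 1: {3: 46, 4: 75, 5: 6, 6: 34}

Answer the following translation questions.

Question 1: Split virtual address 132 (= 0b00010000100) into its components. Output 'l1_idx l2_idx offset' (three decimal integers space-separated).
vaddr = 132 = 0b00010000100
  top 3 bits -> l1_idx = 0
  next 3 bits -> l2_idx = 4
  bottom 5 bits -> offset = 4

Answer: 0 4 4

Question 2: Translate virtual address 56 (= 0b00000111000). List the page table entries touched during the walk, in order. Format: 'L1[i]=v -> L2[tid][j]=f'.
vaddr = 56 = 0b00000111000
Split: l1_idx=0, l2_idx=1, offset=24

Answer: L1[0]=0 -> L2[0][1]=80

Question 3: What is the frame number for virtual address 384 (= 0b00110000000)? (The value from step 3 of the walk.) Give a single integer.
Answer: 75

Derivation:
vaddr = 384: l1_idx=1, l2_idx=4
L1[1] = 1; L2[1][4] = 75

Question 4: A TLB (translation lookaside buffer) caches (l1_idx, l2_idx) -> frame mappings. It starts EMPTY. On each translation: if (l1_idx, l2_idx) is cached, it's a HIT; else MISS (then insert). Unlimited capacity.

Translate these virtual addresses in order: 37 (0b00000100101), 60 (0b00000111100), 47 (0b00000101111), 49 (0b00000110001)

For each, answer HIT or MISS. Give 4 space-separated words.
vaddr=37: (0,1) not in TLB -> MISS, insert
vaddr=60: (0,1) in TLB -> HIT
vaddr=47: (0,1) in TLB -> HIT
vaddr=49: (0,1) in TLB -> HIT

Answer: MISS HIT HIT HIT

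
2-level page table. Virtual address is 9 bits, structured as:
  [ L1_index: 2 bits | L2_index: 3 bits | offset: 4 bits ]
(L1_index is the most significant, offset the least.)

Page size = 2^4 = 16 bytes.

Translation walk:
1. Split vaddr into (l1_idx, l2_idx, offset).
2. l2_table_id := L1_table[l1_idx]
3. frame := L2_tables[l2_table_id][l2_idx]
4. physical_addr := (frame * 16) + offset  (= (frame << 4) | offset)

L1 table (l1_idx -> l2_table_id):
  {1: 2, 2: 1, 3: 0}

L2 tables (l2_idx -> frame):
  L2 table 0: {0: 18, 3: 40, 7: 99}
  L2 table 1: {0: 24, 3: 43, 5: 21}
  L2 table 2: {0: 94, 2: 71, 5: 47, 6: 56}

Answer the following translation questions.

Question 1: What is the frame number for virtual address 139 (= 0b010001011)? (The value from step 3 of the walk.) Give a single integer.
Answer: 94

Derivation:
vaddr = 139: l1_idx=1, l2_idx=0
L1[1] = 2; L2[2][0] = 94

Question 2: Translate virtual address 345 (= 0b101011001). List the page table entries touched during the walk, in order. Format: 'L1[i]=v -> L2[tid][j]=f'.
Answer: L1[2]=1 -> L2[1][5]=21

Derivation:
vaddr = 345 = 0b101011001
Split: l1_idx=2, l2_idx=5, offset=9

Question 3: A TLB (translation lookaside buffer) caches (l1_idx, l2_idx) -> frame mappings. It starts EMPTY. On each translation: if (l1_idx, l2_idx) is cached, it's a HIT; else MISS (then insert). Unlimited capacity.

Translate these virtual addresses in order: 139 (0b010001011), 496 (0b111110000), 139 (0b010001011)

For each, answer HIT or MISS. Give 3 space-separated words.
vaddr=139: (1,0) not in TLB -> MISS, insert
vaddr=496: (3,7) not in TLB -> MISS, insert
vaddr=139: (1,0) in TLB -> HIT

Answer: MISS MISS HIT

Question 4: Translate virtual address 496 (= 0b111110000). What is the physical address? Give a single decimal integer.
vaddr = 496 = 0b111110000
Split: l1_idx=3, l2_idx=7, offset=0
L1[3] = 0
L2[0][7] = 99
paddr = 99 * 16 + 0 = 1584

Answer: 1584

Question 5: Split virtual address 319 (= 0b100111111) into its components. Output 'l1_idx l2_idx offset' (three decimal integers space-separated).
vaddr = 319 = 0b100111111
  top 2 bits -> l1_idx = 2
  next 3 bits -> l2_idx = 3
  bottom 4 bits -> offset = 15

Answer: 2 3 15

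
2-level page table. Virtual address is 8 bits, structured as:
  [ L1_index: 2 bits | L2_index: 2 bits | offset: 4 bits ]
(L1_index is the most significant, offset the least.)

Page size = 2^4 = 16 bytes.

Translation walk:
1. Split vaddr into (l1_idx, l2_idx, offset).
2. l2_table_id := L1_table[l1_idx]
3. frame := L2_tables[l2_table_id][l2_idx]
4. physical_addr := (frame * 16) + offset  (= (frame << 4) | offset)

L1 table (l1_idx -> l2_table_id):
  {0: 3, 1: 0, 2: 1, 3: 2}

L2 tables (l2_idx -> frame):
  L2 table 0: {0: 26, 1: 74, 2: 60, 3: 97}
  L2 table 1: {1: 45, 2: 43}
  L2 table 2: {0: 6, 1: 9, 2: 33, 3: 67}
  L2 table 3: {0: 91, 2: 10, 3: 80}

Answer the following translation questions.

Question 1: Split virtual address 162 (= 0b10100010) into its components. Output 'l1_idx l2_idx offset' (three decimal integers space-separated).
vaddr = 162 = 0b10100010
  top 2 bits -> l1_idx = 2
  next 2 bits -> l2_idx = 2
  bottom 4 bits -> offset = 2

Answer: 2 2 2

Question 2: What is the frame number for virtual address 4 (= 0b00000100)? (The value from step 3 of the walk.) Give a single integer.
vaddr = 4: l1_idx=0, l2_idx=0
L1[0] = 3; L2[3][0] = 91

Answer: 91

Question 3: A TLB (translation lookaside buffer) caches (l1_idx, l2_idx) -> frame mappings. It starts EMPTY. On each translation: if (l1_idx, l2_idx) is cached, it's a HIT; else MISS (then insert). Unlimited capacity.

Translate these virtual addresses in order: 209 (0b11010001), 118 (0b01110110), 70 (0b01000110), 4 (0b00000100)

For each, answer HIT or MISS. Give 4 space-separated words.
Answer: MISS MISS MISS MISS

Derivation:
vaddr=209: (3,1) not in TLB -> MISS, insert
vaddr=118: (1,3) not in TLB -> MISS, insert
vaddr=70: (1,0) not in TLB -> MISS, insert
vaddr=4: (0,0) not in TLB -> MISS, insert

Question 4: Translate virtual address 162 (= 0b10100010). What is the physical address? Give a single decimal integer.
Answer: 690

Derivation:
vaddr = 162 = 0b10100010
Split: l1_idx=2, l2_idx=2, offset=2
L1[2] = 1
L2[1][2] = 43
paddr = 43 * 16 + 2 = 690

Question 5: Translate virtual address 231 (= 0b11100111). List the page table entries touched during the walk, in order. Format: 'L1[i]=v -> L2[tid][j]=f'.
vaddr = 231 = 0b11100111
Split: l1_idx=3, l2_idx=2, offset=7

Answer: L1[3]=2 -> L2[2][2]=33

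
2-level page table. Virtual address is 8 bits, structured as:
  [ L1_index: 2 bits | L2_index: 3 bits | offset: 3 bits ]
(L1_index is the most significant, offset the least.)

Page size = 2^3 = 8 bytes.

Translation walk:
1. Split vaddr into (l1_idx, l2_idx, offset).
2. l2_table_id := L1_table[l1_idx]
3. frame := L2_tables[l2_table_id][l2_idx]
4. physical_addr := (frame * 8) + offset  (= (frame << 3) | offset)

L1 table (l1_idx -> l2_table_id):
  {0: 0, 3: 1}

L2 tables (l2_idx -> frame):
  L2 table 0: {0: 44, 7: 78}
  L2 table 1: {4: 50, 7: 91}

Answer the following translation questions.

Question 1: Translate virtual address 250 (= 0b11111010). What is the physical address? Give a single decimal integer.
Answer: 730

Derivation:
vaddr = 250 = 0b11111010
Split: l1_idx=3, l2_idx=7, offset=2
L1[3] = 1
L2[1][7] = 91
paddr = 91 * 8 + 2 = 730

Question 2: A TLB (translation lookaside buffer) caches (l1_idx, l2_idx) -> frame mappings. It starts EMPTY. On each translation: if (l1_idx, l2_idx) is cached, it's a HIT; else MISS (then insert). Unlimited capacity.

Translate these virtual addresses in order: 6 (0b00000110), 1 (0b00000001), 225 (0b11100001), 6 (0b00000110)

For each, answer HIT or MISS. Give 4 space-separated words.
Answer: MISS HIT MISS HIT

Derivation:
vaddr=6: (0,0) not in TLB -> MISS, insert
vaddr=1: (0,0) in TLB -> HIT
vaddr=225: (3,4) not in TLB -> MISS, insert
vaddr=6: (0,0) in TLB -> HIT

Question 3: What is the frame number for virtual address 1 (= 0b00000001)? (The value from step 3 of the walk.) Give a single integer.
vaddr = 1: l1_idx=0, l2_idx=0
L1[0] = 0; L2[0][0] = 44

Answer: 44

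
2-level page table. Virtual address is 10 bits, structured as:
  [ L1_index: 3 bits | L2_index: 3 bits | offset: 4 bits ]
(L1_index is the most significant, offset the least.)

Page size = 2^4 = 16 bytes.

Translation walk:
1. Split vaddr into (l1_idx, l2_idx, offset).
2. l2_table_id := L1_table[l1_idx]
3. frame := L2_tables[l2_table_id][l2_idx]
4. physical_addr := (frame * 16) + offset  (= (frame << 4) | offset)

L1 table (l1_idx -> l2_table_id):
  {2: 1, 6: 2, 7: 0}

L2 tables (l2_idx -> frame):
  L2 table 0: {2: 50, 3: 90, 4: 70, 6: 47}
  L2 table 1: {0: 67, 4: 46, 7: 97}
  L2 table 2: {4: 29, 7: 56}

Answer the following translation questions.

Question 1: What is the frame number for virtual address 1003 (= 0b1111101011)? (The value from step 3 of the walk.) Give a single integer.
Answer: 47

Derivation:
vaddr = 1003: l1_idx=7, l2_idx=6
L1[7] = 0; L2[0][6] = 47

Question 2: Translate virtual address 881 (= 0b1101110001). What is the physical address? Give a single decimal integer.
vaddr = 881 = 0b1101110001
Split: l1_idx=6, l2_idx=7, offset=1
L1[6] = 2
L2[2][7] = 56
paddr = 56 * 16 + 1 = 897

Answer: 897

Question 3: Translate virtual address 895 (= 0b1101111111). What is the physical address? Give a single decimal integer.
Answer: 911

Derivation:
vaddr = 895 = 0b1101111111
Split: l1_idx=6, l2_idx=7, offset=15
L1[6] = 2
L2[2][7] = 56
paddr = 56 * 16 + 15 = 911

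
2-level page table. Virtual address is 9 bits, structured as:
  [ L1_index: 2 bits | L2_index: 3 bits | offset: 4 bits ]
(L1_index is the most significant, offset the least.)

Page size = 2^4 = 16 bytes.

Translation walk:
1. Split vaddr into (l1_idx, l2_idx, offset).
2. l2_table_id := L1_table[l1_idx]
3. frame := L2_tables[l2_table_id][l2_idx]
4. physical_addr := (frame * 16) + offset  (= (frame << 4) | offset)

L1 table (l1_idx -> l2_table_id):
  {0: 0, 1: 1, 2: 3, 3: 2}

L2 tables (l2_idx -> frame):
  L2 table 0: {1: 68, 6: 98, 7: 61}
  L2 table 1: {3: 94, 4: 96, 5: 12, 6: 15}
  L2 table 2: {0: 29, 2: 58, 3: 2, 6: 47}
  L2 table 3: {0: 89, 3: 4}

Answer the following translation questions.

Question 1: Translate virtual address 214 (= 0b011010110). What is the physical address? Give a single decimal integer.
vaddr = 214 = 0b011010110
Split: l1_idx=1, l2_idx=5, offset=6
L1[1] = 1
L2[1][5] = 12
paddr = 12 * 16 + 6 = 198

Answer: 198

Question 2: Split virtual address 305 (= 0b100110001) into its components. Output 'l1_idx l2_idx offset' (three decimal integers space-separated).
vaddr = 305 = 0b100110001
  top 2 bits -> l1_idx = 2
  next 3 bits -> l2_idx = 3
  bottom 4 bits -> offset = 1

Answer: 2 3 1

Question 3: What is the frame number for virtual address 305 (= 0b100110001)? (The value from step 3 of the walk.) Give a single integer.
Answer: 4

Derivation:
vaddr = 305: l1_idx=2, l2_idx=3
L1[2] = 3; L2[3][3] = 4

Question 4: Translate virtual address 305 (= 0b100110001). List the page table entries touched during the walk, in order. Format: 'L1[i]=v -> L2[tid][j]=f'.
vaddr = 305 = 0b100110001
Split: l1_idx=2, l2_idx=3, offset=1

Answer: L1[2]=3 -> L2[3][3]=4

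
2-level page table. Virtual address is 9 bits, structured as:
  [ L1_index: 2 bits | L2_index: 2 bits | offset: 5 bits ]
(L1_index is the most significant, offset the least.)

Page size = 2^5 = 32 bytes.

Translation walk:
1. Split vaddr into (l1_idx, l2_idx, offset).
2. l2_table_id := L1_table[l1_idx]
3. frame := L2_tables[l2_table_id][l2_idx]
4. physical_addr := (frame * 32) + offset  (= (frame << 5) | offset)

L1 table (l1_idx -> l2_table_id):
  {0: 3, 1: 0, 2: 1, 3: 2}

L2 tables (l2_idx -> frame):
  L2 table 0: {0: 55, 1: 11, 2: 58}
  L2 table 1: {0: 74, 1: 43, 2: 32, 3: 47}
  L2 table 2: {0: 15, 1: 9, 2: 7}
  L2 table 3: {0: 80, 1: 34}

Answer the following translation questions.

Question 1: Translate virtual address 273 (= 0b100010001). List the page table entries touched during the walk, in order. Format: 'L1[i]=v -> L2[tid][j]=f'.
vaddr = 273 = 0b100010001
Split: l1_idx=2, l2_idx=0, offset=17

Answer: L1[2]=1 -> L2[1][0]=74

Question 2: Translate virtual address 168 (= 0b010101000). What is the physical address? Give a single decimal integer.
Answer: 360

Derivation:
vaddr = 168 = 0b010101000
Split: l1_idx=1, l2_idx=1, offset=8
L1[1] = 0
L2[0][1] = 11
paddr = 11 * 32 + 8 = 360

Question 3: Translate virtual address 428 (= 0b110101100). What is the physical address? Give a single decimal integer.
vaddr = 428 = 0b110101100
Split: l1_idx=3, l2_idx=1, offset=12
L1[3] = 2
L2[2][1] = 9
paddr = 9 * 32 + 12 = 300

Answer: 300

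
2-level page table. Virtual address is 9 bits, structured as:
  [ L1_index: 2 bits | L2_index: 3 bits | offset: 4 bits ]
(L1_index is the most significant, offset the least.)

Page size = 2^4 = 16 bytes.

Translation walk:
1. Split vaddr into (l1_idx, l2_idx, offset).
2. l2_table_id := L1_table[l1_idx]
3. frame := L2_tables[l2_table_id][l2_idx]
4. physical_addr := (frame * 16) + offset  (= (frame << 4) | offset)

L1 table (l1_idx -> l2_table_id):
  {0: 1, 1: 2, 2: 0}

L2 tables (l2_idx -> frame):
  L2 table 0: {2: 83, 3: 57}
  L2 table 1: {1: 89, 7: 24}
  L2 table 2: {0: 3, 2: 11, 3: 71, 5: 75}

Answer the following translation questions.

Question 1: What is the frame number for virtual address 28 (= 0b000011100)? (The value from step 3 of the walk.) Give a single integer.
vaddr = 28: l1_idx=0, l2_idx=1
L1[0] = 1; L2[1][1] = 89

Answer: 89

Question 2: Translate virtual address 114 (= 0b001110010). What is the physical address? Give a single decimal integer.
vaddr = 114 = 0b001110010
Split: l1_idx=0, l2_idx=7, offset=2
L1[0] = 1
L2[1][7] = 24
paddr = 24 * 16 + 2 = 386

Answer: 386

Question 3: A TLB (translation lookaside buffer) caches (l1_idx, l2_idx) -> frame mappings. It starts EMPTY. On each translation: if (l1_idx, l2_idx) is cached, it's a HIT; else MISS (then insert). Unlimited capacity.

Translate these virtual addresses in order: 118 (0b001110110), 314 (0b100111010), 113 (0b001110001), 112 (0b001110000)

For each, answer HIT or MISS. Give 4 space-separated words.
Answer: MISS MISS HIT HIT

Derivation:
vaddr=118: (0,7) not in TLB -> MISS, insert
vaddr=314: (2,3) not in TLB -> MISS, insert
vaddr=113: (0,7) in TLB -> HIT
vaddr=112: (0,7) in TLB -> HIT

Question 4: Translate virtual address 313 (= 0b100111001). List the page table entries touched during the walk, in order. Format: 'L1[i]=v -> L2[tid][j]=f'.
vaddr = 313 = 0b100111001
Split: l1_idx=2, l2_idx=3, offset=9

Answer: L1[2]=0 -> L2[0][3]=57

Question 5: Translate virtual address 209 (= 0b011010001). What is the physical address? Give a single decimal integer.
Answer: 1201

Derivation:
vaddr = 209 = 0b011010001
Split: l1_idx=1, l2_idx=5, offset=1
L1[1] = 2
L2[2][5] = 75
paddr = 75 * 16 + 1 = 1201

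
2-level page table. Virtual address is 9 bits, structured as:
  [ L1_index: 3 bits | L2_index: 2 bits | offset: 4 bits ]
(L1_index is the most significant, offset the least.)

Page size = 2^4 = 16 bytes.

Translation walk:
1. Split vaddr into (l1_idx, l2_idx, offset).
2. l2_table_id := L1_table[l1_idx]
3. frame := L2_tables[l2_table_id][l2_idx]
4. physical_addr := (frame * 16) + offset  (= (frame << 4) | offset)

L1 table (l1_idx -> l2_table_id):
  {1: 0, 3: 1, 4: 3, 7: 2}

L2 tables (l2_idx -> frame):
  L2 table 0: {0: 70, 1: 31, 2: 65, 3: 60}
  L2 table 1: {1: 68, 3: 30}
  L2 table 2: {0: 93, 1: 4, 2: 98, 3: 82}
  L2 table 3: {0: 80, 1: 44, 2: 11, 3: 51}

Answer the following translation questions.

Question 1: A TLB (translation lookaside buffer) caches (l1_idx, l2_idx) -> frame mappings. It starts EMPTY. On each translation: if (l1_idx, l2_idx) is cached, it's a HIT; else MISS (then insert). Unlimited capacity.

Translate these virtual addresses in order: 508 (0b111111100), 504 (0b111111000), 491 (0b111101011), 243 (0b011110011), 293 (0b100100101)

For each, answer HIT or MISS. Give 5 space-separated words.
Answer: MISS HIT MISS MISS MISS

Derivation:
vaddr=508: (7,3) not in TLB -> MISS, insert
vaddr=504: (7,3) in TLB -> HIT
vaddr=491: (7,2) not in TLB -> MISS, insert
vaddr=243: (3,3) not in TLB -> MISS, insert
vaddr=293: (4,2) not in TLB -> MISS, insert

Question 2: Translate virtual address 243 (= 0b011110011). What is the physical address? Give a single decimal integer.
vaddr = 243 = 0b011110011
Split: l1_idx=3, l2_idx=3, offset=3
L1[3] = 1
L2[1][3] = 30
paddr = 30 * 16 + 3 = 483

Answer: 483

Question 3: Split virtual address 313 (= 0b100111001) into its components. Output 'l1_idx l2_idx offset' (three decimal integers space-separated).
vaddr = 313 = 0b100111001
  top 3 bits -> l1_idx = 4
  next 2 bits -> l2_idx = 3
  bottom 4 bits -> offset = 9

Answer: 4 3 9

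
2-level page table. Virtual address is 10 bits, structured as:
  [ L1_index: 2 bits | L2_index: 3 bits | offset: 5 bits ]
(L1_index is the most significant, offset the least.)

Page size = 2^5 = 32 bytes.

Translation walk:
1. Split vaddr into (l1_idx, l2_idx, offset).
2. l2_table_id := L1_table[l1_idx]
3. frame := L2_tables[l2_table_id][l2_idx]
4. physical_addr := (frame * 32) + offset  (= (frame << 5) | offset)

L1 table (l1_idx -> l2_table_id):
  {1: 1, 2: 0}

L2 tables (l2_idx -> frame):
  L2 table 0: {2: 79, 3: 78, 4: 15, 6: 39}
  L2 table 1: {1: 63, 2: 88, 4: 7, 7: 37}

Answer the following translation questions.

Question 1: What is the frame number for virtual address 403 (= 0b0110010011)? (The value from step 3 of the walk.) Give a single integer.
vaddr = 403: l1_idx=1, l2_idx=4
L1[1] = 1; L2[1][4] = 7

Answer: 7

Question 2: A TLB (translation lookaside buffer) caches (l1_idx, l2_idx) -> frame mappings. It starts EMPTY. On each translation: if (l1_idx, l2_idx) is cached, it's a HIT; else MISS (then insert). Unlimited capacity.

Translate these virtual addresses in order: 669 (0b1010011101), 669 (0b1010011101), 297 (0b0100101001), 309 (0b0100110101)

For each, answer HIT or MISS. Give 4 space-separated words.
Answer: MISS HIT MISS HIT

Derivation:
vaddr=669: (2,4) not in TLB -> MISS, insert
vaddr=669: (2,4) in TLB -> HIT
vaddr=297: (1,1) not in TLB -> MISS, insert
vaddr=309: (1,1) in TLB -> HIT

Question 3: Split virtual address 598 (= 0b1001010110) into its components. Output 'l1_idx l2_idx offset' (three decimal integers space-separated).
Answer: 2 2 22

Derivation:
vaddr = 598 = 0b1001010110
  top 2 bits -> l1_idx = 2
  next 3 bits -> l2_idx = 2
  bottom 5 bits -> offset = 22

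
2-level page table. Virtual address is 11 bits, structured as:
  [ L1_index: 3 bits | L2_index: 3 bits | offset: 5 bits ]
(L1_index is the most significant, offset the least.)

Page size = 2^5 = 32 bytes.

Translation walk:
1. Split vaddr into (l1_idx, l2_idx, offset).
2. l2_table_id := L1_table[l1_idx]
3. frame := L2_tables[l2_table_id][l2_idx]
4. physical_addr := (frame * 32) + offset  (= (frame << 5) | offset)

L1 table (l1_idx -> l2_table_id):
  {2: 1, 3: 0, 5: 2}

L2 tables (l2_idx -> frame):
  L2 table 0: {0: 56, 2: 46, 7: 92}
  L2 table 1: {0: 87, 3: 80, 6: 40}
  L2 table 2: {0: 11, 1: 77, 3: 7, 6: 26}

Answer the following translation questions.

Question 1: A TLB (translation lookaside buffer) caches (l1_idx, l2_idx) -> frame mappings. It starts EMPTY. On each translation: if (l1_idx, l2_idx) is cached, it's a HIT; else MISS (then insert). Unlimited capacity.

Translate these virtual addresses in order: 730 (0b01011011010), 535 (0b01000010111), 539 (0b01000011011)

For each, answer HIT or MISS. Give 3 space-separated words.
vaddr=730: (2,6) not in TLB -> MISS, insert
vaddr=535: (2,0) not in TLB -> MISS, insert
vaddr=539: (2,0) in TLB -> HIT

Answer: MISS MISS HIT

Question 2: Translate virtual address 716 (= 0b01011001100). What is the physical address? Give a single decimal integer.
Answer: 1292

Derivation:
vaddr = 716 = 0b01011001100
Split: l1_idx=2, l2_idx=6, offset=12
L1[2] = 1
L2[1][6] = 40
paddr = 40 * 32 + 12 = 1292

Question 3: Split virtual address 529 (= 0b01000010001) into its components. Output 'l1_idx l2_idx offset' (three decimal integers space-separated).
Answer: 2 0 17

Derivation:
vaddr = 529 = 0b01000010001
  top 3 bits -> l1_idx = 2
  next 3 bits -> l2_idx = 0
  bottom 5 bits -> offset = 17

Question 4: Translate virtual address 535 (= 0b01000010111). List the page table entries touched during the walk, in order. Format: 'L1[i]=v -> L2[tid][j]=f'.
Answer: L1[2]=1 -> L2[1][0]=87

Derivation:
vaddr = 535 = 0b01000010111
Split: l1_idx=2, l2_idx=0, offset=23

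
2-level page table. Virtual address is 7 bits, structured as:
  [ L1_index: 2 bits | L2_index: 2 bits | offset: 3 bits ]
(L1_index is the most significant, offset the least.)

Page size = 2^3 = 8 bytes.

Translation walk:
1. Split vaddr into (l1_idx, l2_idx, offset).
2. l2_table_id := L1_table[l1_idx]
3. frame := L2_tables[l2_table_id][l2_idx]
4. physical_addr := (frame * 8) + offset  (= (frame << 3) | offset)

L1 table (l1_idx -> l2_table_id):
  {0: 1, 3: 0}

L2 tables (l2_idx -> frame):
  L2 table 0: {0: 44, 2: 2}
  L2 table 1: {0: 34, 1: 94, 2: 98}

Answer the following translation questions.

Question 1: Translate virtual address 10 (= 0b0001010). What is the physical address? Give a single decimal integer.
vaddr = 10 = 0b0001010
Split: l1_idx=0, l2_idx=1, offset=2
L1[0] = 1
L2[1][1] = 94
paddr = 94 * 8 + 2 = 754

Answer: 754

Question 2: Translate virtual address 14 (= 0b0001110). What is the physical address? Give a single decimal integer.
vaddr = 14 = 0b0001110
Split: l1_idx=0, l2_idx=1, offset=6
L1[0] = 1
L2[1][1] = 94
paddr = 94 * 8 + 6 = 758

Answer: 758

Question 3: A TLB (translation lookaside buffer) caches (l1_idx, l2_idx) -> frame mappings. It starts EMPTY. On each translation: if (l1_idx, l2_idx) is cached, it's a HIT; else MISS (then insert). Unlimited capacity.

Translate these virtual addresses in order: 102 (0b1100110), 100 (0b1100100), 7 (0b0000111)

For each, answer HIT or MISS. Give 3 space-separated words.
vaddr=102: (3,0) not in TLB -> MISS, insert
vaddr=100: (3,0) in TLB -> HIT
vaddr=7: (0,0) not in TLB -> MISS, insert

Answer: MISS HIT MISS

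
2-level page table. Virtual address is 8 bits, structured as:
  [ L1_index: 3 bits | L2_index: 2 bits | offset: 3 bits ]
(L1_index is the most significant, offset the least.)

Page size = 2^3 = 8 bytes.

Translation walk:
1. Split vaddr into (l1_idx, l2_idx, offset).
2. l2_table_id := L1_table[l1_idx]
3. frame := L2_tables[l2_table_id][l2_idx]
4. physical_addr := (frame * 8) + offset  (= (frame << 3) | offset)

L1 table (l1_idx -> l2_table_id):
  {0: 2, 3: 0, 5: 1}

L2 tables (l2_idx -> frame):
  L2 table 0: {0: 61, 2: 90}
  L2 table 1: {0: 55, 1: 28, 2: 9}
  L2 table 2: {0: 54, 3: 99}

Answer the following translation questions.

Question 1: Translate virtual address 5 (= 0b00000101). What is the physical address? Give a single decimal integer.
Answer: 437

Derivation:
vaddr = 5 = 0b00000101
Split: l1_idx=0, l2_idx=0, offset=5
L1[0] = 2
L2[2][0] = 54
paddr = 54 * 8 + 5 = 437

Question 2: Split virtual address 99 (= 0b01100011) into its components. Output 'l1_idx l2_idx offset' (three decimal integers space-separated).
vaddr = 99 = 0b01100011
  top 3 bits -> l1_idx = 3
  next 2 bits -> l2_idx = 0
  bottom 3 bits -> offset = 3

Answer: 3 0 3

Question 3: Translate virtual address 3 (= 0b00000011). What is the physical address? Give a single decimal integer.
vaddr = 3 = 0b00000011
Split: l1_idx=0, l2_idx=0, offset=3
L1[0] = 2
L2[2][0] = 54
paddr = 54 * 8 + 3 = 435

Answer: 435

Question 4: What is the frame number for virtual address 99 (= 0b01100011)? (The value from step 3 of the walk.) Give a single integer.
vaddr = 99: l1_idx=3, l2_idx=0
L1[3] = 0; L2[0][0] = 61

Answer: 61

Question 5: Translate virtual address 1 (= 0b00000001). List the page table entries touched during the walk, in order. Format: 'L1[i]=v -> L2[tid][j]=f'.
vaddr = 1 = 0b00000001
Split: l1_idx=0, l2_idx=0, offset=1

Answer: L1[0]=2 -> L2[2][0]=54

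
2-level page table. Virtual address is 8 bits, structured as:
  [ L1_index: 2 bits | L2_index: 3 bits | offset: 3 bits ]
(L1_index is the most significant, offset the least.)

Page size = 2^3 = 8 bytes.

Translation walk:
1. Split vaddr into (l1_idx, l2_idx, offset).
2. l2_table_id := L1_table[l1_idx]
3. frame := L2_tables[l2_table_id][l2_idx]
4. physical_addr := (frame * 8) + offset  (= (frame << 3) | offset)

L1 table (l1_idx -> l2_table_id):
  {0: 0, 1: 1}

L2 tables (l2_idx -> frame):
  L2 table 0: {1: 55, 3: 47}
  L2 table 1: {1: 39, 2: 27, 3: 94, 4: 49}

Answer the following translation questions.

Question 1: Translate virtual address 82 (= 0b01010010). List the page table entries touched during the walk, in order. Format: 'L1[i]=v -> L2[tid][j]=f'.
vaddr = 82 = 0b01010010
Split: l1_idx=1, l2_idx=2, offset=2

Answer: L1[1]=1 -> L2[1][2]=27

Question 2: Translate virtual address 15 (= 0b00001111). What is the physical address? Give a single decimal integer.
vaddr = 15 = 0b00001111
Split: l1_idx=0, l2_idx=1, offset=7
L1[0] = 0
L2[0][1] = 55
paddr = 55 * 8 + 7 = 447

Answer: 447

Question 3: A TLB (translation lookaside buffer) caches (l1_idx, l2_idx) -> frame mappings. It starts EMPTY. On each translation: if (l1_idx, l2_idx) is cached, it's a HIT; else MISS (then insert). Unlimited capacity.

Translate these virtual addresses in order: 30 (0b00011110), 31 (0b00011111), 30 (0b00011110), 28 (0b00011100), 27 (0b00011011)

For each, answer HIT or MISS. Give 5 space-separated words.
Answer: MISS HIT HIT HIT HIT

Derivation:
vaddr=30: (0,3) not in TLB -> MISS, insert
vaddr=31: (0,3) in TLB -> HIT
vaddr=30: (0,3) in TLB -> HIT
vaddr=28: (0,3) in TLB -> HIT
vaddr=27: (0,3) in TLB -> HIT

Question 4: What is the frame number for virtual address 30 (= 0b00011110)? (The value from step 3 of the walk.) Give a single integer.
Answer: 47

Derivation:
vaddr = 30: l1_idx=0, l2_idx=3
L1[0] = 0; L2[0][3] = 47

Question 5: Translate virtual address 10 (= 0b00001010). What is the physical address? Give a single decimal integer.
Answer: 442

Derivation:
vaddr = 10 = 0b00001010
Split: l1_idx=0, l2_idx=1, offset=2
L1[0] = 0
L2[0][1] = 55
paddr = 55 * 8 + 2 = 442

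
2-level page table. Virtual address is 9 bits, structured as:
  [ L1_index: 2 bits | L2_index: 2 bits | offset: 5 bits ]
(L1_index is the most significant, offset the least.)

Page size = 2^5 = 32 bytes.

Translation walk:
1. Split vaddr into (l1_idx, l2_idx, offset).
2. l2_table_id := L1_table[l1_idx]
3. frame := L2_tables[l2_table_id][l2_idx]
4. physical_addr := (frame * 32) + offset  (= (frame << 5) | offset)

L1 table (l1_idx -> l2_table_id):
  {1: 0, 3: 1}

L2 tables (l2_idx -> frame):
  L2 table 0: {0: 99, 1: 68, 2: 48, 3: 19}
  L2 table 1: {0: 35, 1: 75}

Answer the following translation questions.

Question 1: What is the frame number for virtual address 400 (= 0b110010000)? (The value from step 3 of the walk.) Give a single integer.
Answer: 35

Derivation:
vaddr = 400: l1_idx=3, l2_idx=0
L1[3] = 1; L2[1][0] = 35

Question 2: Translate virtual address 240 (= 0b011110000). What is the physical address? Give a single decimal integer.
Answer: 624

Derivation:
vaddr = 240 = 0b011110000
Split: l1_idx=1, l2_idx=3, offset=16
L1[1] = 0
L2[0][3] = 19
paddr = 19 * 32 + 16 = 624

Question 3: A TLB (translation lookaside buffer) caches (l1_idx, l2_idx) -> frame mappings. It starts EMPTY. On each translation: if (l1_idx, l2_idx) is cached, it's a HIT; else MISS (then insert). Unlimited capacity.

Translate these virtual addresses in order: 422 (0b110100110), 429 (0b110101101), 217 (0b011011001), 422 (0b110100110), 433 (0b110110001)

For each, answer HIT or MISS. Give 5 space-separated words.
Answer: MISS HIT MISS HIT HIT

Derivation:
vaddr=422: (3,1) not in TLB -> MISS, insert
vaddr=429: (3,1) in TLB -> HIT
vaddr=217: (1,2) not in TLB -> MISS, insert
vaddr=422: (3,1) in TLB -> HIT
vaddr=433: (3,1) in TLB -> HIT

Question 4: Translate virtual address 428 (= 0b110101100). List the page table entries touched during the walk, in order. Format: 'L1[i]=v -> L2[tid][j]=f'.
Answer: L1[3]=1 -> L2[1][1]=75

Derivation:
vaddr = 428 = 0b110101100
Split: l1_idx=3, l2_idx=1, offset=12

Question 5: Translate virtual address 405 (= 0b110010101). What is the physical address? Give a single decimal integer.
Answer: 1141

Derivation:
vaddr = 405 = 0b110010101
Split: l1_idx=3, l2_idx=0, offset=21
L1[3] = 1
L2[1][0] = 35
paddr = 35 * 32 + 21 = 1141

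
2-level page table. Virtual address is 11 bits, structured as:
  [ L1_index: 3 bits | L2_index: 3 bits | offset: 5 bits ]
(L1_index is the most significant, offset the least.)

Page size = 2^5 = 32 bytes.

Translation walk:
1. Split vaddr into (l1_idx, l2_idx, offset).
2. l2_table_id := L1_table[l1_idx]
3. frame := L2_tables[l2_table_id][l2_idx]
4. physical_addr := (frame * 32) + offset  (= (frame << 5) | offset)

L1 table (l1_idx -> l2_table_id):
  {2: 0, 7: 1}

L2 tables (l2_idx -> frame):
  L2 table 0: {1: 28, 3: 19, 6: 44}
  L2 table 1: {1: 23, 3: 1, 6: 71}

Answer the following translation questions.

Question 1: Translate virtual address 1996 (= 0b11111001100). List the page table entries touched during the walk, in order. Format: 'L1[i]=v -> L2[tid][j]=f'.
vaddr = 1996 = 0b11111001100
Split: l1_idx=7, l2_idx=6, offset=12

Answer: L1[7]=1 -> L2[1][6]=71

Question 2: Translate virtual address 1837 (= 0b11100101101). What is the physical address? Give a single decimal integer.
vaddr = 1837 = 0b11100101101
Split: l1_idx=7, l2_idx=1, offset=13
L1[7] = 1
L2[1][1] = 23
paddr = 23 * 32 + 13 = 749

Answer: 749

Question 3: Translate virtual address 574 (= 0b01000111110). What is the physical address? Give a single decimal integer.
vaddr = 574 = 0b01000111110
Split: l1_idx=2, l2_idx=1, offset=30
L1[2] = 0
L2[0][1] = 28
paddr = 28 * 32 + 30 = 926

Answer: 926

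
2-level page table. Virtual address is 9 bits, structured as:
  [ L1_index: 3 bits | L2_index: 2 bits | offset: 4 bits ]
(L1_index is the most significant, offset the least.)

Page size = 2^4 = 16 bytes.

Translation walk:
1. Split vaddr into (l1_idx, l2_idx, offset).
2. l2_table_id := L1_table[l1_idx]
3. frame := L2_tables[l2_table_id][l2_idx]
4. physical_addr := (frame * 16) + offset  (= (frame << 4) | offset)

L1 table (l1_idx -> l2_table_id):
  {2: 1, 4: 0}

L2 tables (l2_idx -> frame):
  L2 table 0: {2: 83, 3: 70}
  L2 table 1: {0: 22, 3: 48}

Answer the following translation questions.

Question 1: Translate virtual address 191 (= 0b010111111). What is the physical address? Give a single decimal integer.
vaddr = 191 = 0b010111111
Split: l1_idx=2, l2_idx=3, offset=15
L1[2] = 1
L2[1][3] = 48
paddr = 48 * 16 + 15 = 783

Answer: 783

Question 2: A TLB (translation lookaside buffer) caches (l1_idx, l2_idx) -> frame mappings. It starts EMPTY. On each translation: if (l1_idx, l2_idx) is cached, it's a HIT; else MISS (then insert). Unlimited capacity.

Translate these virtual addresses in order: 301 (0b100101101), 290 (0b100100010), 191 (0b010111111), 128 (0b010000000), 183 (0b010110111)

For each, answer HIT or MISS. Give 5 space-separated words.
vaddr=301: (4,2) not in TLB -> MISS, insert
vaddr=290: (4,2) in TLB -> HIT
vaddr=191: (2,3) not in TLB -> MISS, insert
vaddr=128: (2,0) not in TLB -> MISS, insert
vaddr=183: (2,3) in TLB -> HIT

Answer: MISS HIT MISS MISS HIT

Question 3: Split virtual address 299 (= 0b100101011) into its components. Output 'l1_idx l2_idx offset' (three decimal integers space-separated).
Answer: 4 2 11

Derivation:
vaddr = 299 = 0b100101011
  top 3 bits -> l1_idx = 4
  next 2 bits -> l2_idx = 2
  bottom 4 bits -> offset = 11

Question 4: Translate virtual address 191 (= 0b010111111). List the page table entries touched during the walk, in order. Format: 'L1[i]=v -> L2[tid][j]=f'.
vaddr = 191 = 0b010111111
Split: l1_idx=2, l2_idx=3, offset=15

Answer: L1[2]=1 -> L2[1][3]=48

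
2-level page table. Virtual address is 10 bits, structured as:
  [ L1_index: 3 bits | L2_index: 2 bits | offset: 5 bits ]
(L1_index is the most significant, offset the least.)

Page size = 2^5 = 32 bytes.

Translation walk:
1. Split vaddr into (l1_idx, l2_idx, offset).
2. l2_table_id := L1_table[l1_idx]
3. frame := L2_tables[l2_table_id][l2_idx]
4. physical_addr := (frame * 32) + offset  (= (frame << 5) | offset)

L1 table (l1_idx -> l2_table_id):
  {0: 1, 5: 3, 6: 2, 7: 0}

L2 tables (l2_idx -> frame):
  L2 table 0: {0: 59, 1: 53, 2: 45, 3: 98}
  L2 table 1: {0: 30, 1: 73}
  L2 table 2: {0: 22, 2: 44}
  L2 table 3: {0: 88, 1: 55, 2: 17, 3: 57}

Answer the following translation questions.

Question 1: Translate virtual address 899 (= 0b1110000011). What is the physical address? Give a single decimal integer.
Answer: 1891

Derivation:
vaddr = 899 = 0b1110000011
Split: l1_idx=7, l2_idx=0, offset=3
L1[7] = 0
L2[0][0] = 59
paddr = 59 * 32 + 3 = 1891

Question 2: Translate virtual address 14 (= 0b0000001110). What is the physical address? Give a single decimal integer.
Answer: 974

Derivation:
vaddr = 14 = 0b0000001110
Split: l1_idx=0, l2_idx=0, offset=14
L1[0] = 1
L2[1][0] = 30
paddr = 30 * 32 + 14 = 974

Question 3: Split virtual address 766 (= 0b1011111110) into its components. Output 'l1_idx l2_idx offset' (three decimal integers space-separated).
vaddr = 766 = 0b1011111110
  top 3 bits -> l1_idx = 5
  next 2 bits -> l2_idx = 3
  bottom 5 bits -> offset = 30

Answer: 5 3 30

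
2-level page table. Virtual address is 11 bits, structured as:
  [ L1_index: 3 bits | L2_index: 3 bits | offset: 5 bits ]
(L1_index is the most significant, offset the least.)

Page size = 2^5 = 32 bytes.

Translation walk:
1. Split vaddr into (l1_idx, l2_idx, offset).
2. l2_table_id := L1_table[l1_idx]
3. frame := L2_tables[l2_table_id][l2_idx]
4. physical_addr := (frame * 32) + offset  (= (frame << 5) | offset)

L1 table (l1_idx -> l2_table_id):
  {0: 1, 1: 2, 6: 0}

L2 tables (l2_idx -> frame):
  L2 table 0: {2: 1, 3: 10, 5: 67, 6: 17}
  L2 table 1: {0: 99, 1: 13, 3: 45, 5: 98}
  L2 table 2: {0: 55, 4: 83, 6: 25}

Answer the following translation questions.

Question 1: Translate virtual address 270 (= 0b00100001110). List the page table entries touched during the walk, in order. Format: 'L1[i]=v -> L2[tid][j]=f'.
vaddr = 270 = 0b00100001110
Split: l1_idx=1, l2_idx=0, offset=14

Answer: L1[1]=2 -> L2[2][0]=55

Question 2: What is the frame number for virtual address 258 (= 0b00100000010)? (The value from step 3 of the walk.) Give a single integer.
vaddr = 258: l1_idx=1, l2_idx=0
L1[1] = 2; L2[2][0] = 55

Answer: 55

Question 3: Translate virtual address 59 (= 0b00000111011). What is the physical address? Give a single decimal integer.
vaddr = 59 = 0b00000111011
Split: l1_idx=0, l2_idx=1, offset=27
L1[0] = 1
L2[1][1] = 13
paddr = 13 * 32 + 27 = 443

Answer: 443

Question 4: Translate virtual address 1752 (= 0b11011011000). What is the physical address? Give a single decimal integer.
vaddr = 1752 = 0b11011011000
Split: l1_idx=6, l2_idx=6, offset=24
L1[6] = 0
L2[0][6] = 17
paddr = 17 * 32 + 24 = 568

Answer: 568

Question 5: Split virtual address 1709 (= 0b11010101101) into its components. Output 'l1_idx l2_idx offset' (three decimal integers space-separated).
Answer: 6 5 13

Derivation:
vaddr = 1709 = 0b11010101101
  top 3 bits -> l1_idx = 6
  next 3 bits -> l2_idx = 5
  bottom 5 bits -> offset = 13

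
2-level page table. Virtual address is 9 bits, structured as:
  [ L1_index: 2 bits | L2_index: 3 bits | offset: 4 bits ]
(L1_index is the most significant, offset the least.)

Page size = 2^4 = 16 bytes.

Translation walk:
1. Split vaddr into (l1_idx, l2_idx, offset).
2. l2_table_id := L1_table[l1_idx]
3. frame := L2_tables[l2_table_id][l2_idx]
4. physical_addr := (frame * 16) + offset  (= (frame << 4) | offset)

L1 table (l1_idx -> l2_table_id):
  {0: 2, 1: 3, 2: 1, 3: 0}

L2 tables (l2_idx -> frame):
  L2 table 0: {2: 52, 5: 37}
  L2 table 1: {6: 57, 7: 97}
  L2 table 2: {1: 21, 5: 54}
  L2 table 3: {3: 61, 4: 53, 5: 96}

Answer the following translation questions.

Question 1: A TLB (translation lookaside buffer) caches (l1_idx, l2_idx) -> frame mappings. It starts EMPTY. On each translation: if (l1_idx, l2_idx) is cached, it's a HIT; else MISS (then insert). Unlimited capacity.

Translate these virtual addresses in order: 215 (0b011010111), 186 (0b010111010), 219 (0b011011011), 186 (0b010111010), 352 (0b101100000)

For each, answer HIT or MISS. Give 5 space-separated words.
Answer: MISS MISS HIT HIT MISS

Derivation:
vaddr=215: (1,5) not in TLB -> MISS, insert
vaddr=186: (1,3) not in TLB -> MISS, insert
vaddr=219: (1,5) in TLB -> HIT
vaddr=186: (1,3) in TLB -> HIT
vaddr=352: (2,6) not in TLB -> MISS, insert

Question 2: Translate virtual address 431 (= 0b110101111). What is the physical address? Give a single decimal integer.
vaddr = 431 = 0b110101111
Split: l1_idx=3, l2_idx=2, offset=15
L1[3] = 0
L2[0][2] = 52
paddr = 52 * 16 + 15 = 847

Answer: 847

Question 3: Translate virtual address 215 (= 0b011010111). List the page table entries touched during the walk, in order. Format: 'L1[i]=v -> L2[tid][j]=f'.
Answer: L1[1]=3 -> L2[3][5]=96

Derivation:
vaddr = 215 = 0b011010111
Split: l1_idx=1, l2_idx=5, offset=7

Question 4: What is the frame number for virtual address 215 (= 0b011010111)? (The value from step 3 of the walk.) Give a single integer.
vaddr = 215: l1_idx=1, l2_idx=5
L1[1] = 3; L2[3][5] = 96

Answer: 96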